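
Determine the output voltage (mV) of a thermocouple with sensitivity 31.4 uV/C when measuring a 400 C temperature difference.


The thermocouple output V = sensitivity * dT.
V = 31.4 uV/C * 400 C
V = 12560.0 uV
V = 12.56 mV

12.56 mV


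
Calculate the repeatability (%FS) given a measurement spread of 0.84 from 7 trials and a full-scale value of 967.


Repeatability = (spread / full scale) * 100%.
R = (0.84 / 967) * 100
R = 0.087 %FS

0.087 %FS


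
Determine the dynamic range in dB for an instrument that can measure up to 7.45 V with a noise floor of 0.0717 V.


Dynamic range = 20 * log10(Vmax / Vnoise).
DR = 20 * log10(7.45 / 0.0717)
DR = 20 * log10(103.91)
DR = 40.33 dB

40.33 dB


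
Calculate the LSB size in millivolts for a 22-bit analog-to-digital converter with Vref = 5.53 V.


The resolution (LSB) of an ADC is Vref / 2^n.
LSB = 5.53 / 2^22
LSB = 5.53 / 4194304
LSB = 1.32e-06 V = 0.00131845 mV

0.00131845 mV


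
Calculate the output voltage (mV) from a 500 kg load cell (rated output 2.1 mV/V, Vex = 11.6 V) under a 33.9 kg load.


Vout = rated_output * Vex * (load / capacity).
Vout = 2.1 * 11.6 * (33.9 / 500)
Vout = 2.1 * 11.6 * 0.0678
Vout = 1.652 mV

1.652 mV


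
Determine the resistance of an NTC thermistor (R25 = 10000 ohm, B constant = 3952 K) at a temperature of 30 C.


NTC thermistor equation: Rt = R25 * exp(B * (1/T - 1/T25)).
T in Kelvin: 303.15 K, T25 = 298.15 K
1/T - 1/T25 = 1/303.15 - 1/298.15 = -5.532e-05
B * (1/T - 1/T25) = 3952 * -5.532e-05 = -0.2186
Rt = 10000 * exp(-0.2186) = 8036.3 ohm

8036.3 ohm


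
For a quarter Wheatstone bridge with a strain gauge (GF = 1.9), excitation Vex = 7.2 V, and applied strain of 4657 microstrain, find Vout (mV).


Quarter bridge output: Vout = (GF * epsilon * Vex) / 4.
Vout = (1.9 * 4657e-6 * 7.2) / 4
Vout = 0.06370776 / 4 V
Vout = 0.01592694 V = 15.9269 mV

15.9269 mV


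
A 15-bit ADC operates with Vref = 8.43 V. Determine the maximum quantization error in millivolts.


The maximum quantization error is +/- LSB/2.
LSB = Vref / 2^n = 8.43 / 32768 = 0.00025726 V
Max error = LSB / 2 = 0.00025726 / 2 = 0.00012863 V
Max error = 0.1286 mV

0.1286 mV


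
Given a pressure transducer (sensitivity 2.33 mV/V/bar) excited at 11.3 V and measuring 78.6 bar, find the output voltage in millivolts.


Output = sensitivity * Vex * P.
Vout = 2.33 * 11.3 * 78.6
Vout = 26.329 * 78.6
Vout = 2069.46 mV

2069.46 mV


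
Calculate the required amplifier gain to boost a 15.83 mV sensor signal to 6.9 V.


Gain = Vout / Vin (converting to same units).
G = 6.9 V / 15.83 mV
G = 6900.0 mV / 15.83 mV
G = 435.88

435.88


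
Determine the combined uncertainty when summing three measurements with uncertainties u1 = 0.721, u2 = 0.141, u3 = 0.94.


For a sum of independent quantities, uc = sqrt(u1^2 + u2^2 + u3^2).
uc = sqrt(0.721^2 + 0.141^2 + 0.94^2)
uc = sqrt(0.519841 + 0.019881 + 0.8836)
uc = 1.193

1.193


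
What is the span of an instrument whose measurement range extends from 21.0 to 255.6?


Span = upper range - lower range.
Span = 255.6 - (21.0)
Span = 234.6

234.6


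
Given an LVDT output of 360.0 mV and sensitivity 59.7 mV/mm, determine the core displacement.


Displacement = Vout / sensitivity.
d = 360.0 / 59.7
d = 6.03 mm

6.03 mm


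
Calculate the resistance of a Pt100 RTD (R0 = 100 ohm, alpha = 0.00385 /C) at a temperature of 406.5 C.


The RTD equation: Rt = R0 * (1 + alpha * T).
Rt = 100 * (1 + 0.00385 * 406.5)
Rt = 100 * (1 + 1.565025)
Rt = 100 * 2.565025
Rt = 256.503 ohm

256.503 ohm


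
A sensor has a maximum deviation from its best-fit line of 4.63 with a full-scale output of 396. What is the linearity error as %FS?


Linearity error = (max deviation / full scale) * 100%.
Linearity = (4.63 / 396) * 100
Linearity = 1.169 %FS

1.169 %FS


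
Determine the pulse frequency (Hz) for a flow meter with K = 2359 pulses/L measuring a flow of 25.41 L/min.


Frequency = K * Q / 60 (converting L/min to L/s).
f = 2359 * 25.41 / 60
f = 59942.19 / 60
f = 999.04 Hz

999.04 Hz


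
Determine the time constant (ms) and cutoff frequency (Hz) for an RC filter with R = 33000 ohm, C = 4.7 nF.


Time constant: tau = R * C.
tau = 33000 * 4.70e-09 = 0.0001551 s
tau = 0.1551 ms
Cutoff frequency: fc = 1 / (2*pi*R*C).
fc = 1 / (2*pi*0.0001551) = 1026.14 Hz

tau = 0.1551 ms, fc = 1026.14 Hz


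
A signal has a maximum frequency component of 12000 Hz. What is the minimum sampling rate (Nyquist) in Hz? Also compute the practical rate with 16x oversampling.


By Nyquist theorem, fs_min = 2 * fmax.
fs_min = 2 * 12000 = 24000 Hz
Practical rate = 16 * fs_min = 16 * 24000 = 384000 Hz

fs_min = 24000 Hz, fs_practical = 384000 Hz


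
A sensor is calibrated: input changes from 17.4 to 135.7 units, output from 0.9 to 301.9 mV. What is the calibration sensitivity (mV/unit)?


Sensitivity = (y2 - y1) / (x2 - x1).
S = (301.9 - 0.9) / (135.7 - 17.4)
S = 301.0 / 118.3
S = 2.5444 mV/unit

2.5444 mV/unit


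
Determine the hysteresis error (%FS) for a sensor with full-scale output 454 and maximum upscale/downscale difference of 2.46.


Hysteresis = (max difference / full scale) * 100%.
H = (2.46 / 454) * 100
H = 0.542 %FS

0.542 %FS


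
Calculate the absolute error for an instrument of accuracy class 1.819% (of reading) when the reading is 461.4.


Absolute error = (accuracy% / 100) * reading.
Error = (1.819 / 100) * 461.4
Error = 0.01819 * 461.4
Error = 8.3929

8.3929


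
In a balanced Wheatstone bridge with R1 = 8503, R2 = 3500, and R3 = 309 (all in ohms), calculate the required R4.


At balance: R1*R4 = R2*R3, so R4 = R2*R3/R1.
R4 = 3500 * 309 / 8503
R4 = 1081500 / 8503
R4 = 127.19 ohm

127.19 ohm


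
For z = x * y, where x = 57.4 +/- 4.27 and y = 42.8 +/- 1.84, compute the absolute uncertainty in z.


For a product z = x*y, the relative uncertainty is:
uz/z = sqrt((ux/x)^2 + (uy/y)^2)
Relative uncertainties: ux/x = 4.27/57.4 = 0.07439
uy/y = 1.84/42.8 = 0.042991
z = 57.4 * 42.8 = 2456.7
uz = 2456.7 * sqrt(0.07439^2 + 0.042991^2) = 211.079

211.079


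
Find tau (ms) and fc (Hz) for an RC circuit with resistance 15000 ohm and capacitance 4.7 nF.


Time constant: tau = R * C.
tau = 15000 * 4.70e-09 = 7.05e-05 s
tau = 0.0705 ms
Cutoff frequency: fc = 1 / (2*pi*R*C).
fc = 1 / (2*pi*7.05e-05) = 2257.52 Hz

tau = 0.0705 ms, fc = 2257.52 Hz


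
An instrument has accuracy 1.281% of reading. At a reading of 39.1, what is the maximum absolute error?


Absolute error = (accuracy% / 100) * reading.
Error = (1.281 / 100) * 39.1
Error = 0.01281 * 39.1
Error = 0.5009

0.5009


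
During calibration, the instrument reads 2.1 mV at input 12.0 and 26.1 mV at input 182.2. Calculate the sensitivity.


Sensitivity = (y2 - y1) / (x2 - x1).
S = (26.1 - 2.1) / (182.2 - 12.0)
S = 24.0 / 170.2
S = 0.141 mV/unit

0.141 mV/unit


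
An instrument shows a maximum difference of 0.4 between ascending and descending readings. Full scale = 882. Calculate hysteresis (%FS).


Hysteresis = (max difference / full scale) * 100%.
H = (0.4 / 882) * 100
H = 0.045 %FS

0.045 %FS


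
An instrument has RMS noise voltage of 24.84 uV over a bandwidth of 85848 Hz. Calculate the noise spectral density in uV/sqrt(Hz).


Noise spectral density = Vrms / sqrt(BW).
NSD = 24.84 / sqrt(85848)
NSD = 24.84 / 292.9983
NSD = 0.0848 uV/sqrt(Hz)

0.0848 uV/sqrt(Hz)


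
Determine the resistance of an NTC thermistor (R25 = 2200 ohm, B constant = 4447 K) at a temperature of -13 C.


NTC thermistor equation: Rt = R25 * exp(B * (1/T - 1/T25)).
T in Kelvin: 260.15 K, T25 = 298.15 K
1/T - 1/T25 = 1/260.15 - 1/298.15 = 0.00048992
B * (1/T - 1/T25) = 4447 * 0.00048992 = 2.1787
Rt = 2200 * exp(2.1787) = 19436.1 ohm

19436.1 ohm


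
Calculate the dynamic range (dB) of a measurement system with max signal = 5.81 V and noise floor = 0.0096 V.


Dynamic range = 20 * log10(Vmax / Vnoise).
DR = 20 * log10(5.81 / 0.0096)
DR = 20 * log10(605.21)
DR = 55.64 dB

55.64 dB


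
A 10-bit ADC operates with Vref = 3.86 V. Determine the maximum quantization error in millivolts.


The maximum quantization error is +/- LSB/2.
LSB = Vref / 2^n = 3.86 / 1024 = 0.00376953 V
Max error = LSB / 2 = 0.00376953 / 2 = 0.00188477 V
Max error = 1.8848 mV

1.8848 mV


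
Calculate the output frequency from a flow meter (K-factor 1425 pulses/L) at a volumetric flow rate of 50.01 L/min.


Frequency = K * Q / 60 (converting L/min to L/s).
f = 1425 * 50.01 / 60
f = 71264.25 / 60
f = 1187.74 Hz

1187.74 Hz


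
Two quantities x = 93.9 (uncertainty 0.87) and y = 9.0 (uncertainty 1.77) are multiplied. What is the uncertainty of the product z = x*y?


For a product z = x*y, the relative uncertainty is:
uz/z = sqrt((ux/x)^2 + (uy/y)^2)
Relative uncertainties: ux/x = 0.87/93.9 = 0.009265
uy/y = 1.77/9.0 = 0.196667
z = 93.9 * 9.0 = 845.1
uz = 845.1 * sqrt(0.009265^2 + 0.196667^2) = 166.387

166.387


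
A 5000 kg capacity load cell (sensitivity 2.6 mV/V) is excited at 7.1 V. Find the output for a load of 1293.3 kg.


Vout = rated_output * Vex * (load / capacity).
Vout = 2.6 * 7.1 * (1293.3 / 5000)
Vout = 2.6 * 7.1 * 0.25866
Vout = 4.775 mV

4.775 mV


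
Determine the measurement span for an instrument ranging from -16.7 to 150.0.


Span = upper range - lower range.
Span = 150.0 - (-16.7)
Span = 166.7

166.7


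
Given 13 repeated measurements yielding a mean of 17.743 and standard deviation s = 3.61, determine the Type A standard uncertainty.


The standard uncertainty for Type A evaluation is u = s / sqrt(n).
u = 3.61 / sqrt(13)
u = 3.61 / 3.6056
u = 1.0012

1.0012


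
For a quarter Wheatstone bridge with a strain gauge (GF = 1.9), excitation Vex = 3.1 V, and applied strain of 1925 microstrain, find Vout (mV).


Quarter bridge output: Vout = (GF * epsilon * Vex) / 4.
Vout = (1.9 * 1925e-6 * 3.1) / 4
Vout = 0.01133825 / 4 V
Vout = 0.00283456 V = 2.8346 mV

2.8346 mV


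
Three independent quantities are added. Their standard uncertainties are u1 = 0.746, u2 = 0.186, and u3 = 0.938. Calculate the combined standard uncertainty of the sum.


For a sum of independent quantities, uc = sqrt(u1^2 + u2^2 + u3^2).
uc = sqrt(0.746^2 + 0.186^2 + 0.938^2)
uc = sqrt(0.556516 + 0.034596 + 0.879844)
uc = 1.2128

1.2128


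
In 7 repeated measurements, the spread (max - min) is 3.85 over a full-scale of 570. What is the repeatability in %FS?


Repeatability = (spread / full scale) * 100%.
R = (3.85 / 570) * 100
R = 0.675 %FS

0.675 %FS


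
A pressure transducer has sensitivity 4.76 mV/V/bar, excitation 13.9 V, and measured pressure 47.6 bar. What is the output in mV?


Output = sensitivity * Vex * P.
Vout = 4.76 * 13.9 * 47.6
Vout = 66.164 * 47.6
Vout = 3149.41 mV

3149.41 mV


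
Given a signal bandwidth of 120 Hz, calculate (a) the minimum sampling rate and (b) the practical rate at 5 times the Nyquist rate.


By Nyquist theorem, fs_min = 2 * fmax.
fs_min = 2 * 120 = 240 Hz
Practical rate = 5 * fs_min = 5 * 240 = 1200 Hz

fs_min = 240 Hz, fs_practical = 1200 Hz


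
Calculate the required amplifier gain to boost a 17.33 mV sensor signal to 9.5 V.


Gain = Vout / Vin (converting to same units).
G = 9.5 V / 17.33 mV
G = 9500.0 mV / 17.33 mV
G = 548.18

548.18


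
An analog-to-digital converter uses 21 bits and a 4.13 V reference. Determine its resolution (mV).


The resolution (LSB) of an ADC is Vref / 2^n.
LSB = 4.13 / 2^21
LSB = 4.13 / 2097152
LSB = 1.97e-06 V = 0.00196934 mV

0.00196934 mV


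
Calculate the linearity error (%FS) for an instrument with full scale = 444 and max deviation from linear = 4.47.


Linearity error = (max deviation / full scale) * 100%.
Linearity = (4.47 / 444) * 100
Linearity = 1.007 %FS

1.007 %FS


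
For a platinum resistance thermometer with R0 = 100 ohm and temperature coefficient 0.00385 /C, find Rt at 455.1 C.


The RTD equation: Rt = R0 * (1 + alpha * T).
Rt = 100 * (1 + 0.00385 * 455.1)
Rt = 100 * (1 + 1.752135)
Rt = 100 * 2.752135
Rt = 275.214 ohm

275.214 ohm


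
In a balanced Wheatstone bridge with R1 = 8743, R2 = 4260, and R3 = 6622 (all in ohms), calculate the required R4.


At balance: R1*R4 = R2*R3, so R4 = R2*R3/R1.
R4 = 4260 * 6622 / 8743
R4 = 28209720 / 8743
R4 = 3226.55 ohm

3226.55 ohm


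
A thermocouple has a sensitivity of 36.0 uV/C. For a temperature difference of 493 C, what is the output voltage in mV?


The thermocouple output V = sensitivity * dT.
V = 36.0 uV/C * 493 C
V = 17748.0 uV
V = 17.748 mV

17.748 mV


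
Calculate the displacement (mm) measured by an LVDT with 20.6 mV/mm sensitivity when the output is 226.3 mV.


Displacement = Vout / sensitivity.
d = 226.3 / 20.6
d = 10.985 mm

10.985 mm


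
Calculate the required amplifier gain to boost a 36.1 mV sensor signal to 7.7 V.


Gain = Vout / Vin (converting to same units).
G = 7.7 V / 36.1 mV
G = 7700.0 mV / 36.1 mV
G = 213.3

213.3


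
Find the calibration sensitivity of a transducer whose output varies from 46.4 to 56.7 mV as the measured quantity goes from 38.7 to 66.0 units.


Sensitivity = (y2 - y1) / (x2 - x1).
S = (56.7 - 46.4) / (66.0 - 38.7)
S = 10.3 / 27.3
S = 0.3773 mV/unit

0.3773 mV/unit


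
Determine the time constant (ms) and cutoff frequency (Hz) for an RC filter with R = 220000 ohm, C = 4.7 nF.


Time constant: tau = R * C.
tau = 220000 * 4.70e-09 = 0.001034 s
tau = 1.034 ms
Cutoff frequency: fc = 1 / (2*pi*R*C).
fc = 1 / (2*pi*0.001034) = 153.92 Hz

tau = 1.034 ms, fc = 153.92 Hz


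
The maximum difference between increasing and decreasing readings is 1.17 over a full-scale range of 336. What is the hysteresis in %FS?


Hysteresis = (max difference / full scale) * 100%.
H = (1.17 / 336) * 100
H = 0.348 %FS

0.348 %FS


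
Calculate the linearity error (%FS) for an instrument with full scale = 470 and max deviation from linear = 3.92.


Linearity error = (max deviation / full scale) * 100%.
Linearity = (3.92 / 470) * 100
Linearity = 0.834 %FS

0.834 %FS


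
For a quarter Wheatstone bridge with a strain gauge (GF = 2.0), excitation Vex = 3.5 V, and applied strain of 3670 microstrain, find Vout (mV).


Quarter bridge output: Vout = (GF * epsilon * Vex) / 4.
Vout = (2.0 * 3670e-6 * 3.5) / 4
Vout = 0.02569 / 4 V
Vout = 0.0064225 V = 6.4225 mV

6.4225 mV


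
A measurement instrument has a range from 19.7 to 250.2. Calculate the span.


Span = upper range - lower range.
Span = 250.2 - (19.7)
Span = 230.5

230.5


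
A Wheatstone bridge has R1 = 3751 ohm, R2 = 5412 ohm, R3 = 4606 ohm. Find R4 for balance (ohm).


At balance: R1*R4 = R2*R3, so R4 = R2*R3/R1.
R4 = 5412 * 4606 / 3751
R4 = 24927672 / 3751
R4 = 6645.61 ohm

6645.61 ohm


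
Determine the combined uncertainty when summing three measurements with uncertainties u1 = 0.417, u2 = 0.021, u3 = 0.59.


For a sum of independent quantities, uc = sqrt(u1^2 + u2^2 + u3^2).
uc = sqrt(0.417^2 + 0.021^2 + 0.59^2)
uc = sqrt(0.173889 + 0.000441 + 0.3481)
uc = 0.7228

0.7228


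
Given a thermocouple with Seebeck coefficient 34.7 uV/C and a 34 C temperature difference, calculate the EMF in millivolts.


The thermocouple output V = sensitivity * dT.
V = 34.7 uV/C * 34 C
V = 1179.8 uV
V = 1.18 mV

1.18 mV


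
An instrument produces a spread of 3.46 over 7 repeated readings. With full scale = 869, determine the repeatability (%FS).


Repeatability = (spread / full scale) * 100%.
R = (3.46 / 869) * 100
R = 0.398 %FS

0.398 %FS


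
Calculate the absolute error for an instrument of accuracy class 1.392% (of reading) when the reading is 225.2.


Absolute error = (accuracy% / 100) * reading.
Error = (1.392 / 100) * 225.2
Error = 0.01392 * 225.2
Error = 3.1348

3.1348


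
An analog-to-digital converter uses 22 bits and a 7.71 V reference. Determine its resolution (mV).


The resolution (LSB) of an ADC is Vref / 2^n.
LSB = 7.71 / 2^22
LSB = 7.71 / 4194304
LSB = 1.84e-06 V = 0.00183821 mV

0.00183821 mV


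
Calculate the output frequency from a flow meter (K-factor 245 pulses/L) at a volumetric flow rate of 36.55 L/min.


Frequency = K * Q / 60 (converting L/min to L/s).
f = 245 * 36.55 / 60
f = 8954.75 / 60
f = 149.25 Hz

149.25 Hz


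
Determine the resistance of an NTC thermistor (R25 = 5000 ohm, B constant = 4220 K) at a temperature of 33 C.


NTC thermistor equation: Rt = R25 * exp(B * (1/T - 1/T25)).
T in Kelvin: 306.15 K, T25 = 298.15 K
1/T - 1/T25 = 1/306.15 - 1/298.15 = -8.764e-05
B * (1/T - 1/T25) = 4220 * -8.764e-05 = -0.3699
Rt = 5000 * exp(-0.3699) = 3454.2 ohm

3454.2 ohm


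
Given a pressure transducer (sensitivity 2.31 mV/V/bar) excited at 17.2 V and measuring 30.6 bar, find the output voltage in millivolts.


Output = sensitivity * Vex * P.
Vout = 2.31 * 17.2 * 30.6
Vout = 39.732 * 30.6
Vout = 1215.8 mV

1215.8 mV


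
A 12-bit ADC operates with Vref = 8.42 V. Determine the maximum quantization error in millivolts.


The maximum quantization error is +/- LSB/2.
LSB = Vref / 2^n = 8.42 / 4096 = 0.00205566 V
Max error = LSB / 2 = 0.00205566 / 2 = 0.00102783 V
Max error = 1.0278 mV

1.0278 mV


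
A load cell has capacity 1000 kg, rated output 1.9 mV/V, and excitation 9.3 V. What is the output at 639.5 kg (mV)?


Vout = rated_output * Vex * (load / capacity).
Vout = 1.9 * 9.3 * (639.5 / 1000)
Vout = 1.9 * 9.3 * 0.6395
Vout = 11.3 mV

11.3 mV


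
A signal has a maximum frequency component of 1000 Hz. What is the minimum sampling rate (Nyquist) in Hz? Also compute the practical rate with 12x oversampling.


By Nyquist theorem, fs_min = 2 * fmax.
fs_min = 2 * 1000 = 2000 Hz
Practical rate = 12 * fs_min = 12 * 2000 = 24000 Hz

fs_min = 2000 Hz, fs_practical = 24000 Hz


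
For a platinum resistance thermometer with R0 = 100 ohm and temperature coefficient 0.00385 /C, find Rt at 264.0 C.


The RTD equation: Rt = R0 * (1 + alpha * T).
Rt = 100 * (1 + 0.00385 * 264.0)
Rt = 100 * (1 + 1.0164)
Rt = 100 * 2.0164
Rt = 201.64 ohm

201.64 ohm


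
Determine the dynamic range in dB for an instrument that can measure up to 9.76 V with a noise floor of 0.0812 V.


Dynamic range = 20 * log10(Vmax / Vnoise).
DR = 20 * log10(9.76 / 0.0812)
DR = 20 * log10(120.2)
DR = 41.6 dB

41.6 dB


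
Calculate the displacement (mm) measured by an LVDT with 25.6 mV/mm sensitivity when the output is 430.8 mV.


Displacement = Vout / sensitivity.
d = 430.8 / 25.6
d = 16.828 mm

16.828 mm


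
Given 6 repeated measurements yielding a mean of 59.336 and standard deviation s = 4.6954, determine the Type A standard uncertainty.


The standard uncertainty for Type A evaluation is u = s / sqrt(n).
u = 4.6954 / sqrt(6)
u = 4.6954 / 2.4495
u = 1.9169

1.9169


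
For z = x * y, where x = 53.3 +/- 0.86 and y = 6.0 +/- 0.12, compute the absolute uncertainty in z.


For a product z = x*y, the relative uncertainty is:
uz/z = sqrt((ux/x)^2 + (uy/y)^2)
Relative uncertainties: ux/x = 0.86/53.3 = 0.016135
uy/y = 0.12/6.0 = 0.02
z = 53.3 * 6.0 = 319.8
uz = 319.8 * sqrt(0.016135^2 + 0.02^2) = 8.218

8.218


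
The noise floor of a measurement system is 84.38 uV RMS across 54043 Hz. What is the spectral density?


Noise spectral density = Vrms / sqrt(BW).
NSD = 84.38 / sqrt(54043)
NSD = 84.38 / 232.4715
NSD = 0.363 uV/sqrt(Hz)

0.363 uV/sqrt(Hz)


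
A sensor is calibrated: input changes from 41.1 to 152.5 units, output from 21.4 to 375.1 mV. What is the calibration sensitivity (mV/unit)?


Sensitivity = (y2 - y1) / (x2 - x1).
S = (375.1 - 21.4) / (152.5 - 41.1)
S = 353.7 / 111.4
S = 3.175 mV/unit

3.175 mV/unit


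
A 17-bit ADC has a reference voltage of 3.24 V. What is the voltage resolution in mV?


The resolution (LSB) of an ADC is Vref / 2^n.
LSB = 3.24 / 2^17
LSB = 3.24 / 131072
LSB = 2.472e-05 V = 0.02471924 mV

0.02471924 mV


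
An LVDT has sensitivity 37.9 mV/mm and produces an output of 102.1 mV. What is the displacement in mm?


Displacement = Vout / sensitivity.
d = 102.1 / 37.9
d = 2.694 mm

2.694 mm


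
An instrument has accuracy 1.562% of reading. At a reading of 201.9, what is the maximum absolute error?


Absolute error = (accuracy% / 100) * reading.
Error = (1.562 / 100) * 201.9
Error = 0.01562 * 201.9
Error = 3.1537

3.1537


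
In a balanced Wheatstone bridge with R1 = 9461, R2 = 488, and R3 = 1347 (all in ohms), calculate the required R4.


At balance: R1*R4 = R2*R3, so R4 = R2*R3/R1.
R4 = 488 * 1347 / 9461
R4 = 657336 / 9461
R4 = 69.48 ohm

69.48 ohm


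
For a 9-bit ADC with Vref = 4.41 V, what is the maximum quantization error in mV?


The maximum quantization error is +/- LSB/2.
LSB = Vref / 2^n = 4.41 / 512 = 0.00861328 V
Max error = LSB / 2 = 0.00861328 / 2 = 0.00430664 V
Max error = 4.3066 mV

4.3066 mV


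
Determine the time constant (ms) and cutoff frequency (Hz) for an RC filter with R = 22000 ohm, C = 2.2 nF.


Time constant: tau = R * C.
tau = 22000 * 2.20e-09 = 4.84e-05 s
tau = 0.0484 ms
Cutoff frequency: fc = 1 / (2*pi*R*C).
fc = 1 / (2*pi*4.84e-05) = 3288.33 Hz

tau = 0.0484 ms, fc = 3288.33 Hz


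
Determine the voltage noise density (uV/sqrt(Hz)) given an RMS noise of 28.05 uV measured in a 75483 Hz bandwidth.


Noise spectral density = Vrms / sqrt(BW).
NSD = 28.05 / sqrt(75483)
NSD = 28.05 / 274.7417
NSD = 0.1021 uV/sqrt(Hz)

0.1021 uV/sqrt(Hz)


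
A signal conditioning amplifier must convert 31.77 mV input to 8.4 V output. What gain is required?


Gain = Vout / Vin (converting to same units).
G = 8.4 V / 31.77 mV
G = 8400.0 mV / 31.77 mV
G = 264.4

264.4


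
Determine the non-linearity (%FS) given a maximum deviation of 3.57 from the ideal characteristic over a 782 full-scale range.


Linearity error = (max deviation / full scale) * 100%.
Linearity = (3.57 / 782) * 100
Linearity = 0.457 %FS

0.457 %FS


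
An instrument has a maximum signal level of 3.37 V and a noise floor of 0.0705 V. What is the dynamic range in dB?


Dynamic range = 20 * log10(Vmax / Vnoise).
DR = 20 * log10(3.37 / 0.0705)
DR = 20 * log10(47.8)
DR = 33.59 dB

33.59 dB


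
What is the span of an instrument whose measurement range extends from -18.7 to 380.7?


Span = upper range - lower range.
Span = 380.7 - (-18.7)
Span = 399.4

399.4


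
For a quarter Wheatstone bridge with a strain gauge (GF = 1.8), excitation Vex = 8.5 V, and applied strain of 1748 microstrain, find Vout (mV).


Quarter bridge output: Vout = (GF * epsilon * Vex) / 4.
Vout = (1.8 * 1748e-6 * 8.5) / 4
Vout = 0.0267444 / 4 V
Vout = 0.0066861 V = 6.6861 mV

6.6861 mV


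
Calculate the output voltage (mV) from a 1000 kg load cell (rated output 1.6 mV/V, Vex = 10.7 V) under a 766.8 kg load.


Vout = rated_output * Vex * (load / capacity).
Vout = 1.6 * 10.7 * (766.8 / 1000)
Vout = 1.6 * 10.7 * 0.7668
Vout = 13.128 mV

13.128 mV


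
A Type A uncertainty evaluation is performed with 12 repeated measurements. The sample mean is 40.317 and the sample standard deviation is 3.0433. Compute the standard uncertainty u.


The standard uncertainty for Type A evaluation is u = s / sqrt(n).
u = 3.0433 / sqrt(12)
u = 3.0433 / 3.4641
u = 0.8785

0.8785


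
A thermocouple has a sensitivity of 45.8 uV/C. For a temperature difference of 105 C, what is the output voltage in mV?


The thermocouple output V = sensitivity * dT.
V = 45.8 uV/C * 105 C
V = 4809.0 uV
V = 4.809 mV

4.809 mV


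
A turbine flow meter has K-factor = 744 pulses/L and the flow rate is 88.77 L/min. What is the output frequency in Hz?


Frequency = K * Q / 60 (converting L/min to L/s).
f = 744 * 88.77 / 60
f = 66044.88 / 60
f = 1100.75 Hz

1100.75 Hz


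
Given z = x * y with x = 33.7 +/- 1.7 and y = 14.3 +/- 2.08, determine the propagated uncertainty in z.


For a product z = x*y, the relative uncertainty is:
uz/z = sqrt((ux/x)^2 + (uy/y)^2)
Relative uncertainties: ux/x = 1.7/33.7 = 0.050445
uy/y = 2.08/14.3 = 0.145455
z = 33.7 * 14.3 = 481.9
uz = 481.9 * sqrt(0.050445^2 + 0.145455^2) = 74.192

74.192


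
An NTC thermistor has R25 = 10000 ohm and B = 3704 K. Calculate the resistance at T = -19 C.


NTC thermistor equation: Rt = R25 * exp(B * (1/T - 1/T25)).
T in Kelvin: 254.15 K, T25 = 298.15 K
1/T - 1/T25 = 1/254.15 - 1/298.15 = 0.00058067
B * (1/T - 1/T25) = 3704 * 0.00058067 = 2.1508
Rt = 10000 * exp(2.1508) = 85916.7 ohm

85916.7 ohm


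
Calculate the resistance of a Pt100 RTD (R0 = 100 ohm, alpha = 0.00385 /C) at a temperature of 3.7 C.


The RTD equation: Rt = R0 * (1 + alpha * T).
Rt = 100 * (1 + 0.00385 * 3.7)
Rt = 100 * (1 + 0.014245)
Rt = 100 * 1.014245
Rt = 101.425 ohm

101.425 ohm


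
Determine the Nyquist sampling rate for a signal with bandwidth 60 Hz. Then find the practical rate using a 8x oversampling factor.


By Nyquist theorem, fs_min = 2 * fmax.
fs_min = 2 * 60 = 120 Hz
Practical rate = 8 * fs_min = 8 * 120 = 960 Hz

fs_min = 120 Hz, fs_practical = 960 Hz


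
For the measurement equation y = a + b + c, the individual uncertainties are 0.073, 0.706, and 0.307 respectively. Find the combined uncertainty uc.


For a sum of independent quantities, uc = sqrt(u1^2 + u2^2 + u3^2).
uc = sqrt(0.073^2 + 0.706^2 + 0.307^2)
uc = sqrt(0.005329 + 0.498436 + 0.094249)
uc = 0.7733

0.7733


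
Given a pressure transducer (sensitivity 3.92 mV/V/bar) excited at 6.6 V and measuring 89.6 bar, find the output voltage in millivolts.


Output = sensitivity * Vex * P.
Vout = 3.92 * 6.6 * 89.6
Vout = 25.872 * 89.6
Vout = 2318.13 mV

2318.13 mV


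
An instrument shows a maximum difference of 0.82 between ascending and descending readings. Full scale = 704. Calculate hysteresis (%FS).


Hysteresis = (max difference / full scale) * 100%.
H = (0.82 / 704) * 100
H = 0.116 %FS

0.116 %FS


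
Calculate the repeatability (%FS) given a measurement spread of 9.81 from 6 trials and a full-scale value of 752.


Repeatability = (spread / full scale) * 100%.
R = (9.81 / 752) * 100
R = 1.305 %FS

1.305 %FS


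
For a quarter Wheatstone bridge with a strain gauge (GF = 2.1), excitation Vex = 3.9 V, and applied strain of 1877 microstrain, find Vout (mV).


Quarter bridge output: Vout = (GF * epsilon * Vex) / 4.
Vout = (2.1 * 1877e-6 * 3.9) / 4
Vout = 0.01537263 / 4 V
Vout = 0.00384316 V = 3.8432 mV

3.8432 mV


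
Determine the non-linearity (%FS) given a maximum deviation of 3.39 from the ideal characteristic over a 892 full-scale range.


Linearity error = (max deviation / full scale) * 100%.
Linearity = (3.39 / 892) * 100
Linearity = 0.38 %FS

0.38 %FS


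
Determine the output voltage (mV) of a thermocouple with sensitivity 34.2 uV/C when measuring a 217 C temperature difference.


The thermocouple output V = sensitivity * dT.
V = 34.2 uV/C * 217 C
V = 7421.4 uV
V = 7.421 mV

7.421 mV


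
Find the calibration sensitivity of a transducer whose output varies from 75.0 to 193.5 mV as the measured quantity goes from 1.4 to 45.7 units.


Sensitivity = (y2 - y1) / (x2 - x1).
S = (193.5 - 75.0) / (45.7 - 1.4)
S = 118.5 / 44.3
S = 2.6749 mV/unit

2.6749 mV/unit


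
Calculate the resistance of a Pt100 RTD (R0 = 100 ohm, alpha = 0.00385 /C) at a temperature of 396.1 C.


The RTD equation: Rt = R0 * (1 + alpha * T).
Rt = 100 * (1 + 0.00385 * 396.1)
Rt = 100 * (1 + 1.524985)
Rt = 100 * 2.524985
Rt = 252.499 ohm

252.499 ohm


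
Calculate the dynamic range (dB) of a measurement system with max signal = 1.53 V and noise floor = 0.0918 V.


Dynamic range = 20 * log10(Vmax / Vnoise).
DR = 20 * log10(1.53 / 0.0918)
DR = 20 * log10(16.67)
DR = 24.44 dB

24.44 dB


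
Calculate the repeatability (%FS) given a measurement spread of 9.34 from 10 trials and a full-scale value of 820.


Repeatability = (spread / full scale) * 100%.
R = (9.34 / 820) * 100
R = 1.139 %FS

1.139 %FS


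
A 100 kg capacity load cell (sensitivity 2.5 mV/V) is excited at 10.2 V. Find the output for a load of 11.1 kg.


Vout = rated_output * Vex * (load / capacity).
Vout = 2.5 * 10.2 * (11.1 / 100)
Vout = 2.5 * 10.2 * 0.111
Vout = 2.831 mV

2.831 mV


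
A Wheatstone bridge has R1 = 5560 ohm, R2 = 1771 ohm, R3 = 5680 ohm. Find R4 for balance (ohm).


At balance: R1*R4 = R2*R3, so R4 = R2*R3/R1.
R4 = 1771 * 5680 / 5560
R4 = 10059280 / 5560
R4 = 1809.22 ohm

1809.22 ohm


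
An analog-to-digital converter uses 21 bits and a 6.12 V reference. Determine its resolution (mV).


The resolution (LSB) of an ADC is Vref / 2^n.
LSB = 6.12 / 2^21
LSB = 6.12 / 2097152
LSB = 2.92e-06 V = 0.00291824 mV

0.00291824 mV


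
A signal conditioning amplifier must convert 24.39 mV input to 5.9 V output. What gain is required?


Gain = Vout / Vin (converting to same units).
G = 5.9 V / 24.39 mV
G = 5900.0 mV / 24.39 mV
G = 241.9

241.9


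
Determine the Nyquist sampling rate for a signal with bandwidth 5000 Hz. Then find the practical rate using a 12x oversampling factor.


By Nyquist theorem, fs_min = 2 * fmax.
fs_min = 2 * 5000 = 10000 Hz
Practical rate = 12 * fs_min = 12 * 10000 = 120000 Hz

fs_min = 10000 Hz, fs_practical = 120000 Hz


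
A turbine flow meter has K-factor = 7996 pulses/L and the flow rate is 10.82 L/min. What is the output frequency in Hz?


Frequency = K * Q / 60 (converting L/min to L/s).
f = 7996 * 10.82 / 60
f = 86516.72 / 60
f = 1441.95 Hz

1441.95 Hz


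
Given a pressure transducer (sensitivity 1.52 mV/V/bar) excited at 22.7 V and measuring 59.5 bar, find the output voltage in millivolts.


Output = sensitivity * Vex * P.
Vout = 1.52 * 22.7 * 59.5
Vout = 34.504 * 59.5
Vout = 2052.99 mV

2052.99 mV


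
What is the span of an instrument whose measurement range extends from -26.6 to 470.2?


Span = upper range - lower range.
Span = 470.2 - (-26.6)
Span = 496.8

496.8


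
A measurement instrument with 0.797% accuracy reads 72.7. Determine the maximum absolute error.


Absolute error = (accuracy% / 100) * reading.
Error = (0.797 / 100) * 72.7
Error = 0.00797 * 72.7
Error = 0.5794

0.5794


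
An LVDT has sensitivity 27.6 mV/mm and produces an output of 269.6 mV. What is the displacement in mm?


Displacement = Vout / sensitivity.
d = 269.6 / 27.6
d = 9.768 mm

9.768 mm


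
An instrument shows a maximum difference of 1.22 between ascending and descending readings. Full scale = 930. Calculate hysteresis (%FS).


Hysteresis = (max difference / full scale) * 100%.
H = (1.22 / 930) * 100
H = 0.131 %FS

0.131 %FS


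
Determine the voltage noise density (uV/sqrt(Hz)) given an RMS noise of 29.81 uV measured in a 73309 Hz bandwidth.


Noise spectral density = Vrms / sqrt(BW).
NSD = 29.81 / sqrt(73309)
NSD = 29.81 / 270.7563
NSD = 0.1101 uV/sqrt(Hz)

0.1101 uV/sqrt(Hz)


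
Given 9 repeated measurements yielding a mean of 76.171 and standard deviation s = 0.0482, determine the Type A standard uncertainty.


The standard uncertainty for Type A evaluation is u = s / sqrt(n).
u = 0.0482 / sqrt(9)
u = 0.0482 / 3.0
u = 0.0161

0.0161


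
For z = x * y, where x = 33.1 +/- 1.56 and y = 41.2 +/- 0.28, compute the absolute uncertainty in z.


For a product z = x*y, the relative uncertainty is:
uz/z = sqrt((ux/x)^2 + (uy/y)^2)
Relative uncertainties: ux/x = 1.56/33.1 = 0.04713
uy/y = 0.28/41.2 = 0.006796
z = 33.1 * 41.2 = 1363.7
uz = 1363.7 * sqrt(0.04713^2 + 0.006796^2) = 64.937

64.937


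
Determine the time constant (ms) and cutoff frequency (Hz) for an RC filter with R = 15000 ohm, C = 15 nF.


Time constant: tau = R * C.
tau = 15000 * 1.50e-08 = 0.000225 s
tau = 0.225 ms
Cutoff frequency: fc = 1 / (2*pi*R*C).
fc = 1 / (2*pi*0.000225) = 707.36 Hz

tau = 0.225 ms, fc = 707.36 Hz


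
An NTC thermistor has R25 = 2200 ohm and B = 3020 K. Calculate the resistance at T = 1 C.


NTC thermistor equation: Rt = R25 * exp(B * (1/T - 1/T25)).
T in Kelvin: 274.15 K, T25 = 298.15 K
1/T - 1/T25 = 1/274.15 - 1/298.15 = 0.00029362
B * (1/T - 1/T25) = 3020 * 0.00029362 = 0.8867
Rt = 2200 * exp(0.8867) = 5339.8 ohm

5339.8 ohm


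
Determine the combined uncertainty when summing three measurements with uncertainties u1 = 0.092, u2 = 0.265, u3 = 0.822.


For a sum of independent quantities, uc = sqrt(u1^2 + u2^2 + u3^2).
uc = sqrt(0.092^2 + 0.265^2 + 0.822^2)
uc = sqrt(0.008464 + 0.070225 + 0.675684)
uc = 0.8685

0.8685


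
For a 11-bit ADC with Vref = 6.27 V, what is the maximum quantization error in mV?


The maximum quantization error is +/- LSB/2.
LSB = Vref / 2^n = 6.27 / 2048 = 0.00306152 V
Max error = LSB / 2 = 0.00306152 / 2 = 0.00153076 V
Max error = 1.5308 mV

1.5308 mV


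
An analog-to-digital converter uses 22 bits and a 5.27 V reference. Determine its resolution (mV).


The resolution (LSB) of an ADC is Vref / 2^n.
LSB = 5.27 / 2^22
LSB = 5.27 / 4194304
LSB = 1.26e-06 V = 0.00125647 mV

0.00125647 mV


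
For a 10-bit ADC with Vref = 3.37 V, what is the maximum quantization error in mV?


The maximum quantization error is +/- LSB/2.
LSB = Vref / 2^n = 3.37 / 1024 = 0.00329102 V
Max error = LSB / 2 = 0.00329102 / 2 = 0.00164551 V
Max error = 1.6455 mV

1.6455 mV


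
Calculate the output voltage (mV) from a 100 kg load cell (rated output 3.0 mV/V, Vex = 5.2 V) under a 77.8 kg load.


Vout = rated_output * Vex * (load / capacity).
Vout = 3.0 * 5.2 * (77.8 / 100)
Vout = 3.0 * 5.2 * 0.778
Vout = 12.137 mV

12.137 mV


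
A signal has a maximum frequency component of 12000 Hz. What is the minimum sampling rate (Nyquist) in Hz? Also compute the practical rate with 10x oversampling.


By Nyquist theorem, fs_min = 2 * fmax.
fs_min = 2 * 12000 = 24000 Hz
Practical rate = 10 * fs_min = 10 * 24000 = 240000 Hz

fs_min = 24000 Hz, fs_practical = 240000 Hz


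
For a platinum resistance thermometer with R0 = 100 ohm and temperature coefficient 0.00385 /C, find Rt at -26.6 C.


The RTD equation: Rt = R0 * (1 + alpha * T).
Rt = 100 * (1 + 0.00385 * -26.6)
Rt = 100 * (1 + -0.10241)
Rt = 100 * 0.89759
Rt = 89.759 ohm

89.759 ohm


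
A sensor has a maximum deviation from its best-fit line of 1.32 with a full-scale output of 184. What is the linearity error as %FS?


Linearity error = (max deviation / full scale) * 100%.
Linearity = (1.32 / 184) * 100
Linearity = 0.717 %FS

0.717 %FS


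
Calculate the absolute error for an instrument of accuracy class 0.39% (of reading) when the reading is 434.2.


Absolute error = (accuracy% / 100) * reading.
Error = (0.39 / 100) * 434.2
Error = 0.0039 * 434.2
Error = 1.6934

1.6934


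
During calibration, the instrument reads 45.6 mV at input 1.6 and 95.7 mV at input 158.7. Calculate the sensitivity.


Sensitivity = (y2 - y1) / (x2 - x1).
S = (95.7 - 45.6) / (158.7 - 1.6)
S = 50.1 / 157.1
S = 0.3189 mV/unit

0.3189 mV/unit


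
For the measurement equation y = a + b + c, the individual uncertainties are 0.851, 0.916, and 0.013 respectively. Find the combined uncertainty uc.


For a sum of independent quantities, uc = sqrt(u1^2 + u2^2 + u3^2).
uc = sqrt(0.851^2 + 0.916^2 + 0.013^2)
uc = sqrt(0.724201 + 0.839056 + 0.000169)
uc = 1.2504

1.2504


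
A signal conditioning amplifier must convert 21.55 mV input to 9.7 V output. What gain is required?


Gain = Vout / Vin (converting to same units).
G = 9.7 V / 21.55 mV
G = 9700.0 mV / 21.55 mV
G = 450.12

450.12


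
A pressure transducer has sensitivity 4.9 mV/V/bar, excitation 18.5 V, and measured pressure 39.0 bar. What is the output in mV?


Output = sensitivity * Vex * P.
Vout = 4.9 * 18.5 * 39.0
Vout = 90.65 * 39.0
Vout = 3535.35 mV

3535.35 mV


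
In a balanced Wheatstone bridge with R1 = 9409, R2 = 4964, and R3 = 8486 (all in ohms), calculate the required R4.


At balance: R1*R4 = R2*R3, so R4 = R2*R3/R1.
R4 = 4964 * 8486 / 9409
R4 = 42124504 / 9409
R4 = 4477.04 ohm

4477.04 ohm


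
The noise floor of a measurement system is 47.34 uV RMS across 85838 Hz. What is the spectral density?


Noise spectral density = Vrms / sqrt(BW).
NSD = 47.34 / sqrt(85838)
NSD = 47.34 / 292.9812
NSD = 0.1616 uV/sqrt(Hz)

0.1616 uV/sqrt(Hz)


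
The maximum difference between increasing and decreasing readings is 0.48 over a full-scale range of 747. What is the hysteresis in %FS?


Hysteresis = (max difference / full scale) * 100%.
H = (0.48 / 747) * 100
H = 0.064 %FS

0.064 %FS


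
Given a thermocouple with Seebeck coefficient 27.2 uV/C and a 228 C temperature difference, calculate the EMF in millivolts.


The thermocouple output V = sensitivity * dT.
V = 27.2 uV/C * 228 C
V = 6201.6 uV
V = 6.202 mV

6.202 mV


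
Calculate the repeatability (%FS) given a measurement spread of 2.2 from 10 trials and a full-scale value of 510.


Repeatability = (spread / full scale) * 100%.
R = (2.2 / 510) * 100
R = 0.431 %FS

0.431 %FS


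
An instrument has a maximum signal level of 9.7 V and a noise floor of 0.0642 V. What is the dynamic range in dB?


Dynamic range = 20 * log10(Vmax / Vnoise).
DR = 20 * log10(9.7 / 0.0642)
DR = 20 * log10(151.09)
DR = 43.58 dB

43.58 dB


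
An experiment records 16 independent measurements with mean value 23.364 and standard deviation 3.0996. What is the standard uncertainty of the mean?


The standard uncertainty for Type A evaluation is u = s / sqrt(n).
u = 3.0996 / sqrt(16)
u = 3.0996 / 4.0
u = 0.7749

0.7749


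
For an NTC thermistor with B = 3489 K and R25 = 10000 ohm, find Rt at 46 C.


NTC thermistor equation: Rt = R25 * exp(B * (1/T - 1/T25)).
T in Kelvin: 319.15 K, T25 = 298.15 K
1/T - 1/T25 = 1/319.15 - 1/298.15 = -0.00022069
B * (1/T - 1/T25) = 3489 * -0.00022069 = -0.77
Rt = 10000 * exp(-0.77) = 4630.1 ohm

4630.1 ohm


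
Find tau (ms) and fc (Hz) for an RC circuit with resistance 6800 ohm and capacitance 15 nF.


Time constant: tau = R * C.
tau = 6800 * 1.50e-08 = 0.000102 s
tau = 0.102 ms
Cutoff frequency: fc = 1 / (2*pi*R*C).
fc = 1 / (2*pi*0.000102) = 1560.34 Hz

tau = 0.102 ms, fc = 1560.34 Hz


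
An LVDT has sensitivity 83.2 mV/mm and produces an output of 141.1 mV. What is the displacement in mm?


Displacement = Vout / sensitivity.
d = 141.1 / 83.2
d = 1.696 mm

1.696 mm


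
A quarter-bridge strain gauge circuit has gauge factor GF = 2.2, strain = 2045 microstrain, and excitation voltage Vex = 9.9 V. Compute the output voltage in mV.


Quarter bridge output: Vout = (GF * epsilon * Vex) / 4.
Vout = (2.2 * 2045e-6 * 9.9) / 4
Vout = 0.0445401 / 4 V
Vout = 0.01113502 V = 11.135 mV

11.135 mV


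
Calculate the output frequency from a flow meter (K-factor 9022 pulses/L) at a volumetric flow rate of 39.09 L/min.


Frequency = K * Q / 60 (converting L/min to L/s).
f = 9022 * 39.09 / 60
f = 352669.98 / 60
f = 5877.83 Hz

5877.83 Hz


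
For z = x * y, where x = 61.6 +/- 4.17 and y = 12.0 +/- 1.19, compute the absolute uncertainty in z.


For a product z = x*y, the relative uncertainty is:
uz/z = sqrt((ux/x)^2 + (uy/y)^2)
Relative uncertainties: ux/x = 4.17/61.6 = 0.067695
uy/y = 1.19/12.0 = 0.099167
z = 61.6 * 12.0 = 739.2
uz = 739.2 * sqrt(0.067695^2 + 0.099167^2) = 88.755

88.755


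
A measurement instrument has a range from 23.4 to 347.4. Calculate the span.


Span = upper range - lower range.
Span = 347.4 - (23.4)
Span = 324.0

324.0


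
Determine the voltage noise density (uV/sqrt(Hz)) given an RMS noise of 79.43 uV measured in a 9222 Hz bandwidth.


Noise spectral density = Vrms / sqrt(BW).
NSD = 79.43 / sqrt(9222)
NSD = 79.43 / 96.0312
NSD = 0.8271 uV/sqrt(Hz)

0.8271 uV/sqrt(Hz)


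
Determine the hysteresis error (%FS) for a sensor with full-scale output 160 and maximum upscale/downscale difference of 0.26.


Hysteresis = (max difference / full scale) * 100%.
H = (0.26 / 160) * 100
H = 0.163 %FS

0.163 %FS


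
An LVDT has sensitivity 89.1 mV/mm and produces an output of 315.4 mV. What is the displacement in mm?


Displacement = Vout / sensitivity.
d = 315.4 / 89.1
d = 3.54 mm

3.54 mm
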